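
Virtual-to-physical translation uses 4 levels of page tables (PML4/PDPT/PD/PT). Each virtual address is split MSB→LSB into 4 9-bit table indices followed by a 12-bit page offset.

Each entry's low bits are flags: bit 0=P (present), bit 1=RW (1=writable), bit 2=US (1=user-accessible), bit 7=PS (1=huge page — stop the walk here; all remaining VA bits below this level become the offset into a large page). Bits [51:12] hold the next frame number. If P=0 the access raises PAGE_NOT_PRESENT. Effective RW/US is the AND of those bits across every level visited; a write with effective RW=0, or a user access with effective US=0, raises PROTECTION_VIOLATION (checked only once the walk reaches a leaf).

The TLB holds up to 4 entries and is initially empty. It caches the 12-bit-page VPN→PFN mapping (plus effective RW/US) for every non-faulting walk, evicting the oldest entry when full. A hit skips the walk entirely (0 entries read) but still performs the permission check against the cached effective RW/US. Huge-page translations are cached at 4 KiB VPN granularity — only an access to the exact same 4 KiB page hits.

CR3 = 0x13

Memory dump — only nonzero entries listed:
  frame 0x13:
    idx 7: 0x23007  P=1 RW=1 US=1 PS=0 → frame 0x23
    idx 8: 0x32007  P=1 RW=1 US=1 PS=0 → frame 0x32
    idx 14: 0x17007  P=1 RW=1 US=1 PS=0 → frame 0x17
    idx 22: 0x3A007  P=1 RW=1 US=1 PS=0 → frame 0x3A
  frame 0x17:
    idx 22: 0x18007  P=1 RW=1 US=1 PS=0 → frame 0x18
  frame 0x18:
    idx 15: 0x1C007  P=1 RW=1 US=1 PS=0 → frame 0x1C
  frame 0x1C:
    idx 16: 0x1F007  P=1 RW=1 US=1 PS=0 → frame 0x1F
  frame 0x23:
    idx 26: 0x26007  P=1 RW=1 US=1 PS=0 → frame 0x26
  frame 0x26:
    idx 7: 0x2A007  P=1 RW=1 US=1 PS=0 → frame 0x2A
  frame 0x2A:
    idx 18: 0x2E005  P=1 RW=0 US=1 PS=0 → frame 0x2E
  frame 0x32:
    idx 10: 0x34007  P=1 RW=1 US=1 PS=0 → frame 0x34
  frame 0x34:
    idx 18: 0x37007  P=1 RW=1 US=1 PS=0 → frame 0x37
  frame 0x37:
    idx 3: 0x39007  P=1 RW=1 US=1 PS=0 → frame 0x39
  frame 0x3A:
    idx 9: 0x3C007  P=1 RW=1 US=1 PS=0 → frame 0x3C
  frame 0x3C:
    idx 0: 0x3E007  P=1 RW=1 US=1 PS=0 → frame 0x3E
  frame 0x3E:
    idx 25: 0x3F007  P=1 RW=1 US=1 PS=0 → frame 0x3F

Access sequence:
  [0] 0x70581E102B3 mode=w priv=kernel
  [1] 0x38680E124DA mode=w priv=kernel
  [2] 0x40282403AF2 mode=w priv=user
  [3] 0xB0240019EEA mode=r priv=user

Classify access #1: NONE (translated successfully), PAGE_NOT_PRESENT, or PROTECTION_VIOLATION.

Trace:
#0 VA=0x70581E102B3 (w,kernel):
  L0 @0x13[14] → 0x17007  P=1,RW=1,US=1,PS=0
  L1 @0x17[22] → 0x18007  P=1,RW=1,US=1,PS=0
  L2 @0x18[15] → 0x1C007  P=1,RW=1,US=1,PS=0
  L3 @0x1C[16] → 0x1F007  P=1,RW=1,US=1,PS=0
  ✓ 0x1F2B3  — 4 lookups
#1 VA=0x38680E124DA (w,kernel):
  L0 @0x13[7] → 0x23007  P=1,RW=1,US=1,PS=0
  L1 @0x23[26] → 0x26007  P=1,RW=1,US=1,PS=0
  L2 @0x26[7] → 0x2A007  P=1,RW=1,US=1,PS=0
  L3 @0x2A[18] → 0x2E005  P=1,RW=0,US=1,PS=0
  ✗ PROTECTION_VIOLATION  [4 reads]
#2 VA=0x40282403AF2 (w,user):
  L0 @0x13[8] → 0x32007  P=1,RW=1,US=1,PS=0
  L1 @0x32[10] → 0x34007  P=1,RW=1,US=1,PS=0
  L2 @0x34[18] → 0x37007  P=1,RW=1,US=1,PS=0
  L3 @0x37[3] → 0x39007  P=1,RW=1,US=1,PS=0
  ✓ 0x39AF2  — 4 lookups
#3 VA=0xB0240019EEA (r,user):
  L0 @0x13[22] → 0x3A007  P=1,RW=1,US=1,PS=0
  L1 @0x3A[9] → 0x3C007  P=1,RW=1,US=1,PS=0
  L2 @0x3C[0] → 0x3E007  P=1,RW=1,US=1,PS=0
  L3 @0x3E[25] → 0x3F007  P=1,RW=1,US=1,PS=0
  ✓ 0x3FEEA  — 4 lookups

Access #1 fault: PROTECTION_VIOLATION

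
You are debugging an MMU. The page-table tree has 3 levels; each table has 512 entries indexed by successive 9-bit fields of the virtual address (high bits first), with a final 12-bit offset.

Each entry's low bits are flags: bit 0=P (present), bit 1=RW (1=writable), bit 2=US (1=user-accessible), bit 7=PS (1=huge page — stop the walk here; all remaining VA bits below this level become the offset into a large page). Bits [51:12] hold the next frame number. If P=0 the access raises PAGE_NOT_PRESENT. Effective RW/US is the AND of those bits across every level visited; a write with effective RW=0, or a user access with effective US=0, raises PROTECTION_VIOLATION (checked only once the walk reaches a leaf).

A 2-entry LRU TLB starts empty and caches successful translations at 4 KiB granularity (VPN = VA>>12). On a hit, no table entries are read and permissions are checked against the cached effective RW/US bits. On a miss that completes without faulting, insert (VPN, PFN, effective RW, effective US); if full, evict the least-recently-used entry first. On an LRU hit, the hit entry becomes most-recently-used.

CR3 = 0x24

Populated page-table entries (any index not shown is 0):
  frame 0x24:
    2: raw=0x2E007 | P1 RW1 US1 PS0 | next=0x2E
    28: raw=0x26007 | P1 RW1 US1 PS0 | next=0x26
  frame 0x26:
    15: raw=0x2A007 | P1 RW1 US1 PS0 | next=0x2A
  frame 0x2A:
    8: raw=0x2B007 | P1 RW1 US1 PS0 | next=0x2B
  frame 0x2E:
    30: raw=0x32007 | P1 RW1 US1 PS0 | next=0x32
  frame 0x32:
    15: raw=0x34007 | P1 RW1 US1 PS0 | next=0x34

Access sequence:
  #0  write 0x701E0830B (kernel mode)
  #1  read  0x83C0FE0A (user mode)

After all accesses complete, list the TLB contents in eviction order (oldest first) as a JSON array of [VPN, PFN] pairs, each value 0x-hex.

Trace:
#0 VA=0x701E0830B (w,kernel):
  L0: frame=0x24 idx=28 entry=0x26007 [P=1 RW=1 US=1 PS=0]
  L1: frame=0x26 idx=15 entry=0x2A007 [P=1 RW=1 US=1 PS=0]
  L2: frame=0x2A idx=8 entry=0x2B007 [P=1 RW=1 US=1 PS=0]
  → PA=0x2B30B  (3 entries read)
#1 VA=0x83C0FE0A (r,user):
  L0: frame=0x24 idx=2 entry=0x2E007 [P=1 RW=1 US=1 PS=0]
  L1: frame=0x2E idx=30 entry=0x32007 [P=1 RW=1 US=1 PS=0]
  L2: frame=0x32 idx=15 entry=0x34007 [P=1 RW=1 US=1 PS=0]
  → PA=0x34E0A  (3 entries read)

TLB: [["0x701E08", "0x2B"], ["0x83C0F", "0x34"]]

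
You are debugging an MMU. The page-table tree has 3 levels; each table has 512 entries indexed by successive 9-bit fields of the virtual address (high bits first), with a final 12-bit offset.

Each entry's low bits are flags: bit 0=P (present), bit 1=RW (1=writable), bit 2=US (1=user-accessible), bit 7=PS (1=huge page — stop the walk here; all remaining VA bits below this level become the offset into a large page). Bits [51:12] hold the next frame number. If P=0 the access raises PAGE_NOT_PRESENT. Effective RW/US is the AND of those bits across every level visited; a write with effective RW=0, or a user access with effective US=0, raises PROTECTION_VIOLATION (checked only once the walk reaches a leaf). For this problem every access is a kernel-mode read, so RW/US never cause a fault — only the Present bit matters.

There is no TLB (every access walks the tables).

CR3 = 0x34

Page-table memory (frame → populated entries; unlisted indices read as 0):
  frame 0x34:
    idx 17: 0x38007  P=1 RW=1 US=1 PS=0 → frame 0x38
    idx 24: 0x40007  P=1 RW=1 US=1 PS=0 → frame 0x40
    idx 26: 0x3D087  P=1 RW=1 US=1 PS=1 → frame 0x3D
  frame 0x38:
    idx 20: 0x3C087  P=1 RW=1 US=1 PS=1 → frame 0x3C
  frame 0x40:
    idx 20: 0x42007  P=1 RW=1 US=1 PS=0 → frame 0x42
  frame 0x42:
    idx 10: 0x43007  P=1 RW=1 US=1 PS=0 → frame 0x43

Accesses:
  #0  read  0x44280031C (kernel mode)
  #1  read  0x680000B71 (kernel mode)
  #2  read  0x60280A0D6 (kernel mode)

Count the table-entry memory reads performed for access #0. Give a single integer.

Walk each access:
#0 VA=0x44280031C (r,kernel):
  lvl0: tbl 0x34, slot 17 ⇒ 0x38007 (P1/RW1/US1/PS0)
  lvl1: tbl 0x38, slot 20 ⇒ 0x3C087 (P1/RW1/US1/PS1)
  → PA=0x3C31C (huge @L1)  (2 entries read)
#1 VA=0x680000B71 (r,kernel):
  lvl0: tbl 0x34, slot 26 ⇒ 0x3D087 (P1/RW1/US1/PS1)
  → PA=0x3DB71 (huge @L0)  (1 entries read)
#2 VA=0x60280A0D6 (r,kernel):
  lvl0: tbl 0x34, slot 24 ⇒ 0x40007 (P1/RW1/US1/PS0)
  lvl1: tbl 0x40, slot 20 ⇒ 0x42007 (P1/RW1/US1/PS0)
  lvl2: tbl 0x42, slot 10 ⇒ 0x43007 (P1/RW1/US1/PS0)
  → PA=0x430D6  (3 entries read)

Entries read for #0: 2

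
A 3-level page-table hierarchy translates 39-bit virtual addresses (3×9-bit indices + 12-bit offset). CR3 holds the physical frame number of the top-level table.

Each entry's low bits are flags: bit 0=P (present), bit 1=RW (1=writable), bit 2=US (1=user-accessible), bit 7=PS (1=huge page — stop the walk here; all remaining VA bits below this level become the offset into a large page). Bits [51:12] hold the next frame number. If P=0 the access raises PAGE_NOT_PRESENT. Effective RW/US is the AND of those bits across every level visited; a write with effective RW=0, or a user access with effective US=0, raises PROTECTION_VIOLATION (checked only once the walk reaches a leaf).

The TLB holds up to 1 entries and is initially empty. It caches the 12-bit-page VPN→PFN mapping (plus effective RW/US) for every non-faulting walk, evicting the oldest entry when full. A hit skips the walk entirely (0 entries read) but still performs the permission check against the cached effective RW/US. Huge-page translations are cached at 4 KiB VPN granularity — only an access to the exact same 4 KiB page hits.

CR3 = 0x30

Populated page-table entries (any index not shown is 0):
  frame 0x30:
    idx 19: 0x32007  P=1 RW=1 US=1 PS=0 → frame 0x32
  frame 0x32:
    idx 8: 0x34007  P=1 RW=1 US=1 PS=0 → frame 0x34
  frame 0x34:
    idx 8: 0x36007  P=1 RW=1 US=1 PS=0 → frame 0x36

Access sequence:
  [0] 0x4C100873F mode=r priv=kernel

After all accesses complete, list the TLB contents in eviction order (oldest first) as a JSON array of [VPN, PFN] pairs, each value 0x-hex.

Walk each access:
#0 VA=0x4C100873F (r,kernel):
  L0 @0x30[19] → 0x32007  P=1,RW=1,US=1,PS=0
  L1 @0x32[8] → 0x34007  P=1,RW=1,US=1,PS=0
  L2 @0x34[8] → 0x36007  P=1,RW=1,US=1,PS=0
  → PA=0x3673F  (3 entries read)

TLB: [["0x4C1008", "0x36"]]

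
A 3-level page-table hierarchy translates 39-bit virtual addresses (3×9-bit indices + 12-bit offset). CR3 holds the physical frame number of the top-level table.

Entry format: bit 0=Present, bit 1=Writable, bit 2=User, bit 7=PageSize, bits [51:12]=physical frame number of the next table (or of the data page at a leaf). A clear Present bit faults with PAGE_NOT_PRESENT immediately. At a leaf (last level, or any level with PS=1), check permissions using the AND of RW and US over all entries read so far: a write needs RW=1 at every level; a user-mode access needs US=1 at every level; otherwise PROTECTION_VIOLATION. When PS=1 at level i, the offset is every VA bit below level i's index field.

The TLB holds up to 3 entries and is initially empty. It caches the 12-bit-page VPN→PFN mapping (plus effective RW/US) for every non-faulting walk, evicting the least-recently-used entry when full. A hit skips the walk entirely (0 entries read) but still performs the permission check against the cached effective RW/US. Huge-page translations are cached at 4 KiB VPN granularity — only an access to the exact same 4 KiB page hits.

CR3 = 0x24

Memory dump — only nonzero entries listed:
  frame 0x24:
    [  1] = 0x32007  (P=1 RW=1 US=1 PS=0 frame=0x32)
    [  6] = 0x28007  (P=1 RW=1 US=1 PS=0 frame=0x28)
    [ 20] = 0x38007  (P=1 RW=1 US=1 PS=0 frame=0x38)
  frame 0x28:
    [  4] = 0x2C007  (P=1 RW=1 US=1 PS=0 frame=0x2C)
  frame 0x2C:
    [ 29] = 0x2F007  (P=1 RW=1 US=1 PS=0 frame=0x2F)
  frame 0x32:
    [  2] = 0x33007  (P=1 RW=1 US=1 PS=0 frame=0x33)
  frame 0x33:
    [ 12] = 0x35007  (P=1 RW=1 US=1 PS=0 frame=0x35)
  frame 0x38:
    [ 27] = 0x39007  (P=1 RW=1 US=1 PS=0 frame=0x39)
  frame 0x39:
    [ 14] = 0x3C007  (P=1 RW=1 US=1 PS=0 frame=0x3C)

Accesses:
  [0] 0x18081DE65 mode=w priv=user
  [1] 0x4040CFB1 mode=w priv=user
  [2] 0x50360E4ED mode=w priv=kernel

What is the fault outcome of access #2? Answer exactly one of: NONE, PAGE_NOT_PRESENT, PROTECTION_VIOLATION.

Walk each access:
#0 VA=0x18081DE65 (w,user):
  lvl0: tbl 0x24, slot 6 ⇒ 0x28007 (P1/RW1/US1/PS0)
  lvl1: tbl 0x28, slot 4 ⇒ 0x2C007 (P1/RW1/US1/PS0)
  lvl2: tbl 0x2C, slot 29 ⇒ 0x2F007 (P1/RW1/US1/PS0)
  ✓ 0x2FE65  — 3 lookups
#1 VA=0x4040CFB1 (w,user):
  lvl0: tbl 0x24, slot 1 ⇒ 0x32007 (P1/RW1/US1/PS0)
  lvl1: tbl 0x32, slot 2 ⇒ 0x33007 (P1/RW1/US1/PS0)
  lvl2: tbl 0x33, slot 12 ⇒ 0x35007 (P1/RW1/US1/PS0)
  ✓ 0x35FB1  — 3 lookups
#2 VA=0x50360E4ED (w,kernel):
  lvl0: tbl 0x24, slot 20 ⇒ 0x38007 (P1/RW1/US1/PS0)
  lvl1: tbl 0x38, slot 27 ⇒ 0x39007 (P1/RW1/US1/PS0)
  lvl2: tbl 0x39, slot 14 ⇒ 0x3C007 (P1/RW1/US1/PS0)
  ✓ 0x3C4ED  — 3 lookups

Access #2 fault: NONE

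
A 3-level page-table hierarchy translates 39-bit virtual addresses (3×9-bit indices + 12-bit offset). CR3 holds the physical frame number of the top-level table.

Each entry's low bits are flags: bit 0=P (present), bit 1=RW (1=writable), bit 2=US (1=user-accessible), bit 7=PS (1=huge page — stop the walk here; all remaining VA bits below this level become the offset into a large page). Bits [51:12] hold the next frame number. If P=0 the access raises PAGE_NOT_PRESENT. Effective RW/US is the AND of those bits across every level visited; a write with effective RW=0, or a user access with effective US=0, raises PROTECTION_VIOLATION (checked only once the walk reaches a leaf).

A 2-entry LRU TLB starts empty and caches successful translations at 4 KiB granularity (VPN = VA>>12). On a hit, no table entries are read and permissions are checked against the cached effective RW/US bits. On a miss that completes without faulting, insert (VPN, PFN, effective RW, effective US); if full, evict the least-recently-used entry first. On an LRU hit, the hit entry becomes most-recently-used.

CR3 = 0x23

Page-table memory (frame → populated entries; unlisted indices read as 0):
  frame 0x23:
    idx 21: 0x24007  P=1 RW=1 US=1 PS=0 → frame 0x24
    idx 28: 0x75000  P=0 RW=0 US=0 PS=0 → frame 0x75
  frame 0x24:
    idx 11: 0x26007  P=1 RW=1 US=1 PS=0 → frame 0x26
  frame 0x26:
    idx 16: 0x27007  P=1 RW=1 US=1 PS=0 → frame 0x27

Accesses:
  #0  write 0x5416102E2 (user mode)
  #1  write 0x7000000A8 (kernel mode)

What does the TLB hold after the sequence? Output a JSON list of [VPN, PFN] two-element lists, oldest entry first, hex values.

Trace:
#0 VA=0x5416102E2 (w,user):
  lvl0: tbl 0x23, slot 21 ⇒ 0x24007 (P1/RW1/US1/PS0)
  lvl1: tbl 0x24, slot 11 ⇒ 0x26007 (P1/RW1/US1/PS0)
  lvl2: tbl 0x26, slot 16 ⇒ 0x27007 (P1/RW1/US1/PS0)
  → PA=0x272E2  (3 entries read)
#1 VA=0x7000000A8 (w,kernel):
  lvl0: tbl 0x23, slot 28 ⇒ 0x75000 (P0/RW0/US0/PS0)
  → PAGE_NOT_PRESENT  (1 entries read)

TLB: [["0x541610", "0x27"]]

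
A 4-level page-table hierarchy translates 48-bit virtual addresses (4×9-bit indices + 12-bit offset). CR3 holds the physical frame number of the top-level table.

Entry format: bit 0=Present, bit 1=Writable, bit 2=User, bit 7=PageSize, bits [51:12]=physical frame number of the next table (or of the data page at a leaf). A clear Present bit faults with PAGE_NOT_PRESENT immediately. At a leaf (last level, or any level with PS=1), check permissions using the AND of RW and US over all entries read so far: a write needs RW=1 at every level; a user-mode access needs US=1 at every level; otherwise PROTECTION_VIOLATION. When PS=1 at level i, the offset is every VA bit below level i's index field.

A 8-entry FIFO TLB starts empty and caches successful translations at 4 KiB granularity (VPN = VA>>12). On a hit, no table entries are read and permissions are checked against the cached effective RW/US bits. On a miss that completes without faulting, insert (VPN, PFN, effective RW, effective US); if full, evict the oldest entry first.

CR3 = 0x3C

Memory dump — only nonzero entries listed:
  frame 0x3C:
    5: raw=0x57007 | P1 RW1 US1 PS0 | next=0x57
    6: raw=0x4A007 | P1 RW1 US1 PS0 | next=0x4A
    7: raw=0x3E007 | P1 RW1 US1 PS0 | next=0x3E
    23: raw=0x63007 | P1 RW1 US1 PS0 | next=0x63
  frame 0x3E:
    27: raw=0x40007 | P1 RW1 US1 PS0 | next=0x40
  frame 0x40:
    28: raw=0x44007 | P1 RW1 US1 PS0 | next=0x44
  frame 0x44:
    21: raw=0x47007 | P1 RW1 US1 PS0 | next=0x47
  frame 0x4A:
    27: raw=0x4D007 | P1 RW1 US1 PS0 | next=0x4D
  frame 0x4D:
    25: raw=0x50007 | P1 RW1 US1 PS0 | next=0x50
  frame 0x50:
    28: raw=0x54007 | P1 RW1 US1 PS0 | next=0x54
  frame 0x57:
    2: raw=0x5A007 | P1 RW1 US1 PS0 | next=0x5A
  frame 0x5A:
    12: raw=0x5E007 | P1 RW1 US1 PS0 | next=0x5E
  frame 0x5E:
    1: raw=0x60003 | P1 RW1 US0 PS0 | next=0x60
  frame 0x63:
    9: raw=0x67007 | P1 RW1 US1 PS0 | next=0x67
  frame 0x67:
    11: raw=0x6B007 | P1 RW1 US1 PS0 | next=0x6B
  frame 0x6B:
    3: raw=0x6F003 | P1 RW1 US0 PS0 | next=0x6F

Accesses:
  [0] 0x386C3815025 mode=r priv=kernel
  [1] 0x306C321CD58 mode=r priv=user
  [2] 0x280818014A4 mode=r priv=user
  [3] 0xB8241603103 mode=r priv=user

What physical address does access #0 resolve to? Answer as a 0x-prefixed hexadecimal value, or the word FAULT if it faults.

Per-access translation:
#0 VA=0x386C3815025 (r,kernel):
  L0 @0x3C[7] → 0x3E007  P=1,RW=1,US=1,PS=0
  L1 @0x3E[27] → 0x40007  P=1,RW=1,US=1,PS=0
  L2 @0x40[28] → 0x44007  P=1,RW=1,US=1,PS=0
  L3 @0x44[21] → 0x47007  P=1,RW=1,US=1,PS=0
  ✓ 0x47025  — 4 lookups
#1 VA=0x306C321CD58 (r,user):
  L0 @0x3C[6] → 0x4A007  P=1,RW=1,US=1,PS=0
  L1 @0x4A[27] → 0x4D007  P=1,RW=1,US=1,PS=0
  L2 @0x4D[25] → 0x50007  P=1,RW=1,US=1,PS=0
  L3 @0x50[28] → 0x54007  P=1,RW=1,US=1,PS=0
  ✓ 0x54D58  — 4 lookups
#2 VA=0x280818014A4 (r,user):
  L0 @0x3C[5] → 0x57007  P=1,RW=1,US=1,PS=0
  L1 @0x57[2] → 0x5A007  P=1,RW=1,US=1,PS=0
  L2 @0x5A[12] → 0x5E007  P=1,RW=1,US=1,PS=0
  L3 @0x5E[1] → 0x60003  P=1,RW=1,US=0,PS=0
  → PROTECTION_VIOLATION  (4 entries read)
#3 VA=0xB8241603103 (r,user):
  L0 @0x3C[23] → 0x63007  P=1,RW=1,US=1,PS=0
  L1 @0x63[9] → 0x67007  P=1,RW=1,US=1,PS=0
  L2 @0x67[11] → 0x6B007  P=1,RW=1,US=1,PS=0
  L3 @0x6B[3] → 0x6F003  P=1,RW=1,US=0,PS=0
  → PROTECTION_VIOLATION  (4 entries read)

Access #0 PA: 0x47025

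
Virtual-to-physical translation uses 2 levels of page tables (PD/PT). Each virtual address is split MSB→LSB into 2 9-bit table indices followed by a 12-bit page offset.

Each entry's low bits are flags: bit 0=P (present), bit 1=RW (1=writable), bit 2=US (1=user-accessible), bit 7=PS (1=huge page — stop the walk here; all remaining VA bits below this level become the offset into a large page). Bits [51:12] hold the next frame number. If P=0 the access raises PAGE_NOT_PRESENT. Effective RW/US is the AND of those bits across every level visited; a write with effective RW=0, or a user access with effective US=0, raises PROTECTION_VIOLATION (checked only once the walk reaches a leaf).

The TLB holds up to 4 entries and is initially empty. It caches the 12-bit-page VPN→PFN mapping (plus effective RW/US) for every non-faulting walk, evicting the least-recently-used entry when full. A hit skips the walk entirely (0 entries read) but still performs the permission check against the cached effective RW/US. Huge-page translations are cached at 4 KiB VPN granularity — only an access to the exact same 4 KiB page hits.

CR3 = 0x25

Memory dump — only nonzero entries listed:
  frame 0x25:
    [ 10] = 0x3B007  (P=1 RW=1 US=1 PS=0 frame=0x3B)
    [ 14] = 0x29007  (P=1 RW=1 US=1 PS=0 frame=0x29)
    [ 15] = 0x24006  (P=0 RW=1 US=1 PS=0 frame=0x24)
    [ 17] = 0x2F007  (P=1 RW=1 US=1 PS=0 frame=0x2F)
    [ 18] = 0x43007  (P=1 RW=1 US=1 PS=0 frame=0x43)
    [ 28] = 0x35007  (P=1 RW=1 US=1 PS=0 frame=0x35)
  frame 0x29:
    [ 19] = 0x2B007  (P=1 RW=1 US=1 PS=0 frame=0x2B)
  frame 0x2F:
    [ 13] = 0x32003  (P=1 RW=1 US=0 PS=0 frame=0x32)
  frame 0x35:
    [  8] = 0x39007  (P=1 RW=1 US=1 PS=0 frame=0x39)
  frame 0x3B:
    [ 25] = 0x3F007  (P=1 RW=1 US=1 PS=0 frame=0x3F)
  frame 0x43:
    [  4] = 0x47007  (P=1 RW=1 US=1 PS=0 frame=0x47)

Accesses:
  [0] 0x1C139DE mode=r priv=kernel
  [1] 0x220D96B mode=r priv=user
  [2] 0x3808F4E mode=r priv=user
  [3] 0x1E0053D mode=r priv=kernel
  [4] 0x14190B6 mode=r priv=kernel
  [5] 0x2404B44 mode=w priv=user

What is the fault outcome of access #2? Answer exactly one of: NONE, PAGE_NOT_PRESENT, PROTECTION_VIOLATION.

Per-access translation:
#0 VA=0x1C139DE (r,kernel):
  lvl0: tbl 0x25, slot 14 ⇒ 0x29007 (P1/RW1/US1/PS0)
  lvl1: tbl 0x29, slot 19 ⇒ 0x2B007 (P1/RW1/US1/PS0)
  ⇒ phys 0x2B9DE  [2 reads]
#1 VA=0x220D96B (r,user):
  lvl0: tbl 0x25, slot 17 ⇒ 0x2F007 (P1/RW1/US1/PS0)
  lvl1: tbl 0x2F, slot 13 ⇒ 0x32003 (P1/RW1/US0/PS0)
  → PROTECTION_VIOLATION  (2 entries read)
#2 VA=0x3808F4E (r,user):
  lvl0: tbl 0x25, slot 28 ⇒ 0x35007 (P1/RW1/US1/PS0)
  lvl1: tbl 0x35, slot 8 ⇒ 0x39007 (P1/RW1/US1/PS0)
  ⇒ phys 0x39F4E  [2 reads]
#3 VA=0x1E0053D (r,kernel):
  lvl0: tbl 0x25, slot 15 ⇒ 0x24006 (P0/RW1/US1/PS0)
  → PAGE_NOT_PRESENT  (1 entries read)
#4 VA=0x14190B6 (r,kernel):
  lvl0: tbl 0x25, slot 10 ⇒ 0x3B007 (P1/RW1/US1/PS0)
  lvl1: tbl 0x3B, slot 25 ⇒ 0x3F007 (P1/RW1/US1/PS0)
  ⇒ phys 0x3F0B6  [2 reads]
#5 VA=0x2404B44 (w,user):
  lvl0: tbl 0x25, slot 18 ⇒ 0x43007 (P1/RW1/US1/PS0)
  lvl1: tbl 0x43, slot 4 ⇒ 0x47007 (P1/RW1/US1/PS0)
  ⇒ phys 0x47B44  [2 reads]

Access #2 fault: NONE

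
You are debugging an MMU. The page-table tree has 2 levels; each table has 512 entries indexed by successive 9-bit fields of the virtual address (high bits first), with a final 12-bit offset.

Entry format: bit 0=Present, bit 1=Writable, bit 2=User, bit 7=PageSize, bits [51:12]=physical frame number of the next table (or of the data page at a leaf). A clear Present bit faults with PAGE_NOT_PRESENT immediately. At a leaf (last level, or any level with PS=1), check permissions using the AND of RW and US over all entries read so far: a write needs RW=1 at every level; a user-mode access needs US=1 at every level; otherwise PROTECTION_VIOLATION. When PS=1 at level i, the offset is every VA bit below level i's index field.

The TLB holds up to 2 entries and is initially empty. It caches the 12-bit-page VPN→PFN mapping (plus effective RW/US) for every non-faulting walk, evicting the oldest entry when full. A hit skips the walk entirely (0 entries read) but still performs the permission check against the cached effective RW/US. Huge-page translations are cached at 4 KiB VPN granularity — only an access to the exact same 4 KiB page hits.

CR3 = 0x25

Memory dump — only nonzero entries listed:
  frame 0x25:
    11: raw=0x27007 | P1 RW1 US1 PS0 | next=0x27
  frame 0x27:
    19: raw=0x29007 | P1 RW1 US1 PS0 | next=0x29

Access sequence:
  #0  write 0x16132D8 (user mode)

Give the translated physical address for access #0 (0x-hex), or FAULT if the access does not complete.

Walk each access:
#0 VA=0x16132D8 (w,user):
  L0: frame=0x25 idx=11 entry=0x27007 [P=1 RW=1 US=1 PS=0]
  L1: frame=0x27 idx=19 entry=0x29007 [P=1 RW=1 US=1 PS=0]
  ⇒ phys 0x292D8  [2 reads]

Access #0 PA: 0x292D8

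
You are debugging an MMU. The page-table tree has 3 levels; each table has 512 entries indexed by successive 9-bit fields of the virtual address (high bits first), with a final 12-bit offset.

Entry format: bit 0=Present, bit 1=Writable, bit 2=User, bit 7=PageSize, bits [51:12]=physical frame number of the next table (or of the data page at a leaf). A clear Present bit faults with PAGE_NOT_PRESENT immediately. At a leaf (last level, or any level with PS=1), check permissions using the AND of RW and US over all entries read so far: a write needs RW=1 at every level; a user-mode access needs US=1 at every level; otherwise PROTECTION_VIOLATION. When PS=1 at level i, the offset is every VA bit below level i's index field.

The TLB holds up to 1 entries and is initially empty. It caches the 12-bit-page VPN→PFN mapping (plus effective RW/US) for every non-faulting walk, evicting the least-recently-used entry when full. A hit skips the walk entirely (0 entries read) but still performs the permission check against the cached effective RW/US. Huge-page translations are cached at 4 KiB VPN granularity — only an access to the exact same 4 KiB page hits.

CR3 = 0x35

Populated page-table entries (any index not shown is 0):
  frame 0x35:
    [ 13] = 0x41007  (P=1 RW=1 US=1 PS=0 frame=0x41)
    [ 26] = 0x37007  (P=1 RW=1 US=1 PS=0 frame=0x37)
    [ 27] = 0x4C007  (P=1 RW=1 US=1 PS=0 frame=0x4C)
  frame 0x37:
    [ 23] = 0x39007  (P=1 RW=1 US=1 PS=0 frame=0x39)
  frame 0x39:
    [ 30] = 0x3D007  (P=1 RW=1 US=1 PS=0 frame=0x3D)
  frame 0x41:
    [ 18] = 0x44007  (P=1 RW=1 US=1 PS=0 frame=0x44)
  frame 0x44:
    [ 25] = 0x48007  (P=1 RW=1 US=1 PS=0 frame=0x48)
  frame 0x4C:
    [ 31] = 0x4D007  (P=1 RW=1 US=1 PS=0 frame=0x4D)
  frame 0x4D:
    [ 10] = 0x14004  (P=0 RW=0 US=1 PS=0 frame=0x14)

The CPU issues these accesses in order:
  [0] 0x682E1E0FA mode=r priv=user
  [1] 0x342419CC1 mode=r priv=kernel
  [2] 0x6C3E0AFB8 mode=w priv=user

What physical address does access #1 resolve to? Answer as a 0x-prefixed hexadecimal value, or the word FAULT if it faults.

Per-access translation:
#0 VA=0x682E1E0FA (r,user):
  L0 @0x35[26] → 0x37007  P=1,RW=1,US=1,PS=0
  L1 @0x37[23] → 0x39007  P=1,RW=1,US=1,PS=0
  L2 @0x39[30] → 0x3D007  P=1,RW=1,US=1,PS=0
  ✓ 0x3D0FA  — 3 lookups
#1 VA=0x342419CC1 (r,kernel):
  L0 @0x35[13] → 0x41007  P=1,RW=1,US=1,PS=0
  L1 @0x41[18] → 0x44007  P=1,RW=1,US=1,PS=0
  L2 @0x44[25] → 0x48007  P=1,RW=1,US=1,PS=0
  ✓ 0x48CC1  — 3 lookups
#2 VA=0x6C3E0AFB8 (w,user):
  L0 @0x35[27] → 0x4C007  P=1,RW=1,US=1,PS=0
  L1 @0x4C[31] → 0x4D007  P=1,RW=1,US=1,PS=0
  L2 @0x4D[10] → 0x14004  P=0,RW=0,US=1,PS=0
  ✗ PAGE_NOT_PRESENT  [3 reads]

Access #1 PA: 0x48CC1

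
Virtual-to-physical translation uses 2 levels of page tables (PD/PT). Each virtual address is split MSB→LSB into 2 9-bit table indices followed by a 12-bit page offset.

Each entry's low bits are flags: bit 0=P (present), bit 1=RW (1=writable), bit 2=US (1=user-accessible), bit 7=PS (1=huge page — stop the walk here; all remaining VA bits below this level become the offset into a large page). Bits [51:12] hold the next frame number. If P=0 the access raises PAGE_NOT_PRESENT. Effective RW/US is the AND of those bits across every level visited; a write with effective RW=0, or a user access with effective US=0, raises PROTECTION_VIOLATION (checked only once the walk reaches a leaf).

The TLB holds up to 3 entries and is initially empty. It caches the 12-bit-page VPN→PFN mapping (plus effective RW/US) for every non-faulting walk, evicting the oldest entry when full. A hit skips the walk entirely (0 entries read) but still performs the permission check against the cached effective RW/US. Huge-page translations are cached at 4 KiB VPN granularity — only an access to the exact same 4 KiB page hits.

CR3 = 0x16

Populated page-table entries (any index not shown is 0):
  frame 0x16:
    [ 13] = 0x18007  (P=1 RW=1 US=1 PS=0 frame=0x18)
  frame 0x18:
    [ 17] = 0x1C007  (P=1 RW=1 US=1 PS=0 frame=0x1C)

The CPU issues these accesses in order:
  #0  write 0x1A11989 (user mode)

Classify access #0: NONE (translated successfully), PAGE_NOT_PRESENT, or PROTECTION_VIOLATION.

Walk each access:
#0 VA=0x1A11989 (w,user):
  L0 @0x16[13] → 0x18007  P=1,RW=1,US=1,PS=0
  L1 @0x18[17] → 0x1C007  P=1,RW=1,US=1,PS=0
  → PA=0x1C989  (2 entries read)

Access #0 fault: NONE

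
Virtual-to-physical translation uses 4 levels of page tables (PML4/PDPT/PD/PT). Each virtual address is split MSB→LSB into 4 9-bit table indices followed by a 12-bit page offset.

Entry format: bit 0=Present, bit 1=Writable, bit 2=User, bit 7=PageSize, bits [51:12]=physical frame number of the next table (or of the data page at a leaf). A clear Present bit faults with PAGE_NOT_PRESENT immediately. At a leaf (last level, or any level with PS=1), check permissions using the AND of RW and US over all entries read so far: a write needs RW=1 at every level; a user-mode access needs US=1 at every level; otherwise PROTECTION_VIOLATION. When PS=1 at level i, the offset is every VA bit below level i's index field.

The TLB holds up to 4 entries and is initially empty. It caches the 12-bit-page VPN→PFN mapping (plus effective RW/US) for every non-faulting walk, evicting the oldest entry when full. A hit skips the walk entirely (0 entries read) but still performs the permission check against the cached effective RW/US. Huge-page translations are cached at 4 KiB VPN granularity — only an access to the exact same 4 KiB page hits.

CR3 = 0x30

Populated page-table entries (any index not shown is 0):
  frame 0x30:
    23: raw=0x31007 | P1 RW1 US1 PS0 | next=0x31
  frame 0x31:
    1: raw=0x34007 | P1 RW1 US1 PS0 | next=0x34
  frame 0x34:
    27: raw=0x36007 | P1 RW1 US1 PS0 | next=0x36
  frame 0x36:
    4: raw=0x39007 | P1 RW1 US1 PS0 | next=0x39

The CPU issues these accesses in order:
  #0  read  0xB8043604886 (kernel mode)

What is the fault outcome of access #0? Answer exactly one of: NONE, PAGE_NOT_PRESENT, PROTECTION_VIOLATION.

Walk each access:
#0 VA=0xB8043604886 (r,kernel):
  lvl0: tbl 0x30, slot 23 ⇒ 0x31007 (P1/RW1/US1/PS0)
  lvl1: tbl 0x31, slot 1 ⇒ 0x34007 (P1/RW1/US1/PS0)
  lvl2: tbl 0x34, slot 27 ⇒ 0x36007 (P1/RW1/US1/PS0)
  lvl3: tbl 0x36, slot 4 ⇒ 0x39007 (P1/RW1/US1/PS0)
  ✓ 0x39886  — 4 lookups

Access #0 fault: NONE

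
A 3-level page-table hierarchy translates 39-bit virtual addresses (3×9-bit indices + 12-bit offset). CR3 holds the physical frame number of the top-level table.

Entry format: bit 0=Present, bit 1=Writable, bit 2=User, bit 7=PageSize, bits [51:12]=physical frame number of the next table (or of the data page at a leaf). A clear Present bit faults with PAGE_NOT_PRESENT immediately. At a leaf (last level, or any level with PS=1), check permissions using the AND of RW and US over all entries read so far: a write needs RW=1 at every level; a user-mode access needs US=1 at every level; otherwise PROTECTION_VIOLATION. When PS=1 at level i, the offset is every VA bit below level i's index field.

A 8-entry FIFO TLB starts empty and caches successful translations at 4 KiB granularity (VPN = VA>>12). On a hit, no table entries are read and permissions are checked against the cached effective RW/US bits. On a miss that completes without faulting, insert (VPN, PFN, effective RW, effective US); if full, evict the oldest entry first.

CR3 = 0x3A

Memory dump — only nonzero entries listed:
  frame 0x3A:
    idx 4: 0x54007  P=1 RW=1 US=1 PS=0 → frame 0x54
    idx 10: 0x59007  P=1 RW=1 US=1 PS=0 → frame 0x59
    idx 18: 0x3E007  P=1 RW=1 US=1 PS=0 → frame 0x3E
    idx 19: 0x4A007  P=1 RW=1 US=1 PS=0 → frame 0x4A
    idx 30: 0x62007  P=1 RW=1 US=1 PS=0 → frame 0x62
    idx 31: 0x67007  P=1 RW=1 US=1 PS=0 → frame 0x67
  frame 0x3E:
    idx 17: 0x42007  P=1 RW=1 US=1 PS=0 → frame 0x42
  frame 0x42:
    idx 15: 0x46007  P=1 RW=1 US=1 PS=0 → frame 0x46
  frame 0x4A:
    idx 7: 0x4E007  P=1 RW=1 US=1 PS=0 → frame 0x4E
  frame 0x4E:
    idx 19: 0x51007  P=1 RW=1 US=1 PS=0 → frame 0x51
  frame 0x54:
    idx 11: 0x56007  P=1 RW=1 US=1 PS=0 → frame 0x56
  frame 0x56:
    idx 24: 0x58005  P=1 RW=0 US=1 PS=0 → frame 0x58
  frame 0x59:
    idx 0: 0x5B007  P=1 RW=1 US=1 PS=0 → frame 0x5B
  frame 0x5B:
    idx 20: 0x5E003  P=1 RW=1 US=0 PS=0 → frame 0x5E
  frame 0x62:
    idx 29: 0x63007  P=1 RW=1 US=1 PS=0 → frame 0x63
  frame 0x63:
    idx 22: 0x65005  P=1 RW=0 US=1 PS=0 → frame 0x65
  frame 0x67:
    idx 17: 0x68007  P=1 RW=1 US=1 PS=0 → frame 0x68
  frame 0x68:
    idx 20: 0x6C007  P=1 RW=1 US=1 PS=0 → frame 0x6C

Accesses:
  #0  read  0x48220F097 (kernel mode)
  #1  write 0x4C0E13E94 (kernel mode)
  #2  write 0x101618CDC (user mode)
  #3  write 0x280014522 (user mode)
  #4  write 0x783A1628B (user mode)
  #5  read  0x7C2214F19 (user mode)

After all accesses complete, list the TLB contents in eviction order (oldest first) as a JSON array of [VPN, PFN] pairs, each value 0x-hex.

Per-access translation:
#0 VA=0x48220F097 (r,kernel):
  lvl0: tbl 0x3A, slot 18 ⇒ 0x3E007 (P1/RW1/US1/PS0)
  lvl1: tbl 0x3E, slot 17 ⇒ 0x42007 (P1/RW1/US1/PS0)
  lvl2: tbl 0x42, slot 15 ⇒ 0x46007 (P1/RW1/US1/PS0)
  ⇒ phys 0x46097  [3 reads]
#1 VA=0x4C0E13E94 (w,kernel):
  lvl0: tbl 0x3A, slot 19 ⇒ 0x4A007 (P1/RW1/US1/PS0)
  lvl1: tbl 0x4A, slot 7 ⇒ 0x4E007 (P1/RW1/US1/PS0)
  lvl2: tbl 0x4E, slot 19 ⇒ 0x51007 (P1/RW1/US1/PS0)
  ⇒ phys 0x51E94  [3 reads]
#2 VA=0x101618CDC (w,user):
  lvl0: tbl 0x3A, slot 4 ⇒ 0x54007 (P1/RW1/US1/PS0)
  lvl1: tbl 0x54, slot 11 ⇒ 0x56007 (P1/RW1/US1/PS0)
  lvl2: tbl 0x56, slot 24 ⇒ 0x58005 (P1/RW0/US1/PS0)
  ✗ PROTECTION_VIOLATION  [3 reads]
#3 VA=0x280014522 (w,user):
  lvl0: tbl 0x3A, slot 10 ⇒ 0x59007 (P1/RW1/US1/PS0)
  lvl1: tbl 0x59, slot 0 ⇒ 0x5B007 (P1/RW1/US1/PS0)
  lvl2: tbl 0x5B, slot 20 ⇒ 0x5E003 (P1/RW1/US0/PS0)
  ✗ PROTECTION_VIOLATION  [3 reads]
#4 VA=0x783A1628B (w,user):
  lvl0: tbl 0x3A, slot 30 ⇒ 0x62007 (P1/RW1/US1/PS0)
  lvl1: tbl 0x62, slot 29 ⇒ 0x63007 (P1/RW1/US1/PS0)
  lvl2: tbl 0x63, slot 22 ⇒ 0x65005 (P1/RW0/US1/PS0)
  ✗ PROTECTION_VIOLATION  [3 reads]
#5 VA=0x7C2214F19 (r,user):
  lvl0: tbl 0x3A, slot 31 ⇒ 0x67007 (P1/RW1/US1/PS0)
  lvl1: tbl 0x67, slot 17 ⇒ 0x68007 (P1/RW1/US1/PS0)
  lvl2: tbl 0x68, slot 20 ⇒ 0x6C007 (P1/RW1/US1/PS0)
  ⇒ phys 0x6CF19  [3 reads]

TLB: [["0x48220F", "0x46"], ["0x4C0E13", "0x51"], ["0x7C2214", "0x6C"]]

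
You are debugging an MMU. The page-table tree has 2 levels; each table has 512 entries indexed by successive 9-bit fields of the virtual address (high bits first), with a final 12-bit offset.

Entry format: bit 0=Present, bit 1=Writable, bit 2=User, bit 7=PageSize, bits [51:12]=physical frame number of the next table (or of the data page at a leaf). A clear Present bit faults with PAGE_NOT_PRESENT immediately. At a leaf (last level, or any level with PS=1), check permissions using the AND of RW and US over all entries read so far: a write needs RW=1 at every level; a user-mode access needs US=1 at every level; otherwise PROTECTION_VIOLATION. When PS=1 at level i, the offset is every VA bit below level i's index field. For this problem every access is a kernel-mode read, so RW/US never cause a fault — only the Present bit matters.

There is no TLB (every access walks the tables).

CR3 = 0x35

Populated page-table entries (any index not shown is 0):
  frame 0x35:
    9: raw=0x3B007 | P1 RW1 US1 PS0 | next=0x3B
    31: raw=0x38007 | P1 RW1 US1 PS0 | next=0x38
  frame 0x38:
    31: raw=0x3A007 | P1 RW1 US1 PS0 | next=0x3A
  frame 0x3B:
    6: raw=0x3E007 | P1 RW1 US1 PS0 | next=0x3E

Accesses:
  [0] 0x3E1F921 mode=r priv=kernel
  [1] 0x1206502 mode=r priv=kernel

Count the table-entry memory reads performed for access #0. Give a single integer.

Walk each access:
#0 VA=0x3E1F921 (r,kernel):
  lvl0: tbl 0x35, slot 31 ⇒ 0x38007 (P1/RW1/US1/PS0)
  lvl1: tbl 0x38, slot 31 ⇒ 0x3A007 (P1/RW1/US1/PS0)
  → PA=0x3A921  (2 entries read)
#1 VA=0x1206502 (r,kernel):
  lvl0: tbl 0x35, slot 9 ⇒ 0x3B007 (P1/RW1/US1/PS0)
  lvl1: tbl 0x3B, slot 6 ⇒ 0x3E007 (P1/RW1/US1/PS0)
  → PA=0x3E502  (2 entries read)

Entries read for #0: 2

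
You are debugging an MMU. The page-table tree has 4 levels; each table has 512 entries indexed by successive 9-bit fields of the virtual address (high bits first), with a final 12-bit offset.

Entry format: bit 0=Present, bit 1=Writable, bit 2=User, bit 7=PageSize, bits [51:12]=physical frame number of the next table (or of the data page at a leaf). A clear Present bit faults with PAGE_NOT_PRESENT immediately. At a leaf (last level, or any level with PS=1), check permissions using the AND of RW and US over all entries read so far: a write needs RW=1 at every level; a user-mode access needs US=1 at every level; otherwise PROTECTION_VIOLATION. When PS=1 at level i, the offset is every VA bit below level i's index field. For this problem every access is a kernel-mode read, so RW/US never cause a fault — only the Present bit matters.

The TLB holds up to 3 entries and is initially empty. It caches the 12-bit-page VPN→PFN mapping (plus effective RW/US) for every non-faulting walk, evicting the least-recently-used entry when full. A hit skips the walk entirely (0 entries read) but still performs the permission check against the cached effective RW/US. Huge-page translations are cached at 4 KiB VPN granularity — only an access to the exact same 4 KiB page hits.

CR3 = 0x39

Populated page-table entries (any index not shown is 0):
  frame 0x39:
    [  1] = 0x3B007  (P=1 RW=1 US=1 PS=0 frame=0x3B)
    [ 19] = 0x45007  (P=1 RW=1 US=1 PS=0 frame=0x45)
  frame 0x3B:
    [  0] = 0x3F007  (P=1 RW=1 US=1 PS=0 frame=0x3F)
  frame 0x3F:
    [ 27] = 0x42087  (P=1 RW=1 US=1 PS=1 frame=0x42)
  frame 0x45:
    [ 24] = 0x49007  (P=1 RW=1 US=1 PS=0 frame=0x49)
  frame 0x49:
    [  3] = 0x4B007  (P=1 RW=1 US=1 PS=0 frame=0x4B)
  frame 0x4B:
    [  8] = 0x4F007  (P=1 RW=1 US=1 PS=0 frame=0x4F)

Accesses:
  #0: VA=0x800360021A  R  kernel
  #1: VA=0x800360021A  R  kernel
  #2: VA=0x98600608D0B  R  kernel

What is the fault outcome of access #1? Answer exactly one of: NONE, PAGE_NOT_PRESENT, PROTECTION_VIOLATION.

Walk each access:
#0 VA=0x800360021A (r,kernel):
  L0: frame=0x39 idx=1 entry=0x3B007 [P=1 RW=1 US=1 PS=0]
  L1: frame=0x3B idx=0 entry=0x3F007 [P=1 RW=1 US=1 PS=0]
  L2: frame=0x3F idx=27 entry=0x42087 [P=1 RW=1 US=1 PS=1]
  → PA=0x4221A (huge @L2)  (3 entries read)
#1 VA=0x800360021A (r,kernel):
  TLB hit vpn=0x8003600 → PA=0x4221A
#2 VA=0x98600608D0B (r,kernel):
  L0: frame=0x39 idx=19 entry=0x45007 [P=1 RW=1 US=1 PS=0]
  L1: frame=0x45 idx=24 entry=0x49007 [P=1 RW=1 US=1 PS=0]
  L2: frame=0x49 idx=3 entry=0x4B007 [P=1 RW=1 US=1 PS=0]
  L3: frame=0x4B idx=8 entry=0x4F007 [P=1 RW=1 US=1 PS=0]
  → PA=0x4FD0B  (4 entries read)

Access #1 fault: NONE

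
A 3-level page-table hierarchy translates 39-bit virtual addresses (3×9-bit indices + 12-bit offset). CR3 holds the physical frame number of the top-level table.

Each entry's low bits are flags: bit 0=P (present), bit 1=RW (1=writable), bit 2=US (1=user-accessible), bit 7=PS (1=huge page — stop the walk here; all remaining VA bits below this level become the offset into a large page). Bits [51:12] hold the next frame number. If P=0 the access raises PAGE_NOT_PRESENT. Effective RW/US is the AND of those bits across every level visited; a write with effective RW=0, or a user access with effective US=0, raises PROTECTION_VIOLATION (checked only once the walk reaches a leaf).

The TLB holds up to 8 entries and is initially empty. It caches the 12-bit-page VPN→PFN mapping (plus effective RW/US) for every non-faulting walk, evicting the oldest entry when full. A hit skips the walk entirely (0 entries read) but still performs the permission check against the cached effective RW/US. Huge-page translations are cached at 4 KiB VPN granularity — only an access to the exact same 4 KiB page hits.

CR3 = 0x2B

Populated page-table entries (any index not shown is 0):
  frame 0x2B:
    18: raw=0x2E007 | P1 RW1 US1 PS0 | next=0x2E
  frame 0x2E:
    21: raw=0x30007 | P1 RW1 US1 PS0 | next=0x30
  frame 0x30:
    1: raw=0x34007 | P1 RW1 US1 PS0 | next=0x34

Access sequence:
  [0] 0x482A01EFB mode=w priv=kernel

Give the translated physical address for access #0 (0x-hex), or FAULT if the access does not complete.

Walk each access:
#0 VA=0x482A01EFB (w,kernel):
  [0] read 0x2B idx=18: raw=0x2E007 flags P=1 W=1 U=1 S=0
  [1] read 0x2E idx=21: raw=0x30007 flags P=1 W=1 U=1 S=0
  [2] read 0x30 idx=1: raw=0x34007 flags P=1 W=1 U=1 S=0
  → PA=0x34EFB  (3 entries read)

Access #0 PA: 0x34EFB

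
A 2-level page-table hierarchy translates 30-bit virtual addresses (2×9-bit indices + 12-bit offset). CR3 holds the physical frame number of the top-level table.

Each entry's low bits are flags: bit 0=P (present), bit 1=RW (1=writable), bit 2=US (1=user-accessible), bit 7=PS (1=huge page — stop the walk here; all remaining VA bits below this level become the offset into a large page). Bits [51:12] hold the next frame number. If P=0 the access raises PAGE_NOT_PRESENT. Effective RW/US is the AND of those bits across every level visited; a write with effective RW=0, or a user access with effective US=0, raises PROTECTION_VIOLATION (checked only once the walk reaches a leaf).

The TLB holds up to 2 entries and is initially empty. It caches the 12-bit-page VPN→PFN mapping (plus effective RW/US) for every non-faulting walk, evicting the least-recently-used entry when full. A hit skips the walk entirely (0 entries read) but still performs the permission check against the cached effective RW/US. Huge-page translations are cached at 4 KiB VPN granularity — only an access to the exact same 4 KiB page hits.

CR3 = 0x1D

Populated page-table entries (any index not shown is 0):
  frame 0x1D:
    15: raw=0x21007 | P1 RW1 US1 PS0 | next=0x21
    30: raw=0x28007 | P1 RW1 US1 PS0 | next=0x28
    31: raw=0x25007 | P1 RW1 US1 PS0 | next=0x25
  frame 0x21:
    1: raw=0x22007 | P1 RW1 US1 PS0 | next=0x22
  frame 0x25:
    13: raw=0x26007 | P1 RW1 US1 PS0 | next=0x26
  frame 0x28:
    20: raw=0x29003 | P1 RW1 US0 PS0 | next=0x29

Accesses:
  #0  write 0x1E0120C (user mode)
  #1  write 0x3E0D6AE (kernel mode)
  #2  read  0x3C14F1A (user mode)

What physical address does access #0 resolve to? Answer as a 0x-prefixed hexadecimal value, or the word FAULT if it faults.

Walk each access:
#0 VA=0x1E0120C (w,user):
  L0 @0x1D[15] → 0x21007  P=1,RW=1,US=1,PS=0
  L1 @0x21[1] → 0x22007  P=1,RW=1,US=1,PS=0
  → PA=0x2220C  (2 entries read)
#1 VA=0x3E0D6AE (w,kernel):
  L0 @0x1D[31] → 0x25007  P=1,RW=1,US=1,PS=0
  L1 @0x25[13] → 0x26007  P=1,RW=1,US=1,PS=0
  → PA=0x266AE  (2 entries read)
#2 VA=0x3C14F1A (r,user):
  L0 @0x1D[30] → 0x28007  P=1,RW=1,US=1,PS=0
  L1 @0x28[20] → 0x29003  P=1,RW=1,US=0,PS=0
  → PROTECTION_VIOLATION  (2 entries read)

Access #0 PA: 0x2220C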